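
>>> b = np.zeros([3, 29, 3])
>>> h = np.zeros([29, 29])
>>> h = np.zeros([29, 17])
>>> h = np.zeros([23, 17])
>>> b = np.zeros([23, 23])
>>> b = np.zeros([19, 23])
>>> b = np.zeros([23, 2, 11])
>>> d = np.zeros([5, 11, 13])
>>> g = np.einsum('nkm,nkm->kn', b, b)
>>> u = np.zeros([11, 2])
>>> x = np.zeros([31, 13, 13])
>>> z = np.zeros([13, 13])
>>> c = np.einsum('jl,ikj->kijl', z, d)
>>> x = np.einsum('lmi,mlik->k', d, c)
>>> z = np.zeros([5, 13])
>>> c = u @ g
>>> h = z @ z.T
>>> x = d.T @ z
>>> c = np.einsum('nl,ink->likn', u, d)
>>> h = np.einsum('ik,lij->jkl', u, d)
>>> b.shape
(23, 2, 11)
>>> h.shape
(13, 2, 5)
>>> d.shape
(5, 11, 13)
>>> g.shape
(2, 23)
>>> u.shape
(11, 2)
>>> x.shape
(13, 11, 13)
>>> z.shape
(5, 13)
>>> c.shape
(2, 5, 13, 11)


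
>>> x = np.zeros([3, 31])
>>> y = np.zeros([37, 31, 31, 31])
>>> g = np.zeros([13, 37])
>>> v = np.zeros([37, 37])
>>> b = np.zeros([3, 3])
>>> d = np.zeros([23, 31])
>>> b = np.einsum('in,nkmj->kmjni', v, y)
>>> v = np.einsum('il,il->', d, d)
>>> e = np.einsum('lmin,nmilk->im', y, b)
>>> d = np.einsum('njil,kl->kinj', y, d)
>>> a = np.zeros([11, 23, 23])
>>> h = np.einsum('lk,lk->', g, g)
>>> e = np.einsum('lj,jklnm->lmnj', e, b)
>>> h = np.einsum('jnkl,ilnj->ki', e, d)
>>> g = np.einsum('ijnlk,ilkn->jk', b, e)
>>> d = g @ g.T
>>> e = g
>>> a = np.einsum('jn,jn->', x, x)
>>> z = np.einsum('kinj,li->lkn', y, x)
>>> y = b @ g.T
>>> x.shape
(3, 31)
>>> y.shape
(31, 31, 31, 37, 31)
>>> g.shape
(31, 37)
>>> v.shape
()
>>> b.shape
(31, 31, 31, 37, 37)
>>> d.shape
(31, 31)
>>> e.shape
(31, 37)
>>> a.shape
()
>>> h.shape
(37, 23)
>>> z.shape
(3, 37, 31)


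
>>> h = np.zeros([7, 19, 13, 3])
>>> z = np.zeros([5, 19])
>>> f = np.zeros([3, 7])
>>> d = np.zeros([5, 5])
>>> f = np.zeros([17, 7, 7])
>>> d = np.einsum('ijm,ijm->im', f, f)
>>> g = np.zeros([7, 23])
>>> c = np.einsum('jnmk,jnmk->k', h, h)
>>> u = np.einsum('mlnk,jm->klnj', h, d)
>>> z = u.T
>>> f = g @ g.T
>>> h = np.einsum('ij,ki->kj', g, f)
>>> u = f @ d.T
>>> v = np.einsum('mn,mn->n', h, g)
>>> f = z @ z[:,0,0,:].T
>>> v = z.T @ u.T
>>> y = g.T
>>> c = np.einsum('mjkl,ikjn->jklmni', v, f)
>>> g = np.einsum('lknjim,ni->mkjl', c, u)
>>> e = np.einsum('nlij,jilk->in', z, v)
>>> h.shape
(7, 23)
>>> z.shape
(17, 13, 19, 3)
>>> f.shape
(17, 13, 19, 17)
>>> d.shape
(17, 7)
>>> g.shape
(17, 13, 3, 19)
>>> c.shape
(19, 13, 7, 3, 17, 17)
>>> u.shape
(7, 17)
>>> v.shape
(3, 19, 13, 7)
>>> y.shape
(23, 7)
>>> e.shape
(19, 17)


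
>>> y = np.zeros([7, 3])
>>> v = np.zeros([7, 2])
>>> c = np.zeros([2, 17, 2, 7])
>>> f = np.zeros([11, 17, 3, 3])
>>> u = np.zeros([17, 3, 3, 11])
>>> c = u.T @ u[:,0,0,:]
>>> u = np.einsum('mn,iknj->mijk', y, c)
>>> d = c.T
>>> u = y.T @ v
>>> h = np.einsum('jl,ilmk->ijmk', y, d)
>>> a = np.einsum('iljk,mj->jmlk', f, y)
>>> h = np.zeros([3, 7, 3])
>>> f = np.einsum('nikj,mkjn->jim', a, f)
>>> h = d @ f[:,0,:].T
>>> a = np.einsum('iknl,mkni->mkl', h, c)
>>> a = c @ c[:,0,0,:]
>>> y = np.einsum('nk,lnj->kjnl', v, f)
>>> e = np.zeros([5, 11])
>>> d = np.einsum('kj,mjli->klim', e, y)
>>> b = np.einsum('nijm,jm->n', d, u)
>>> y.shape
(2, 11, 7, 3)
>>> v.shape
(7, 2)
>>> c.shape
(11, 3, 3, 11)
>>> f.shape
(3, 7, 11)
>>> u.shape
(3, 2)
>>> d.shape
(5, 7, 3, 2)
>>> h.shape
(11, 3, 3, 3)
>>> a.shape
(11, 3, 3, 11)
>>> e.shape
(5, 11)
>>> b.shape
(5,)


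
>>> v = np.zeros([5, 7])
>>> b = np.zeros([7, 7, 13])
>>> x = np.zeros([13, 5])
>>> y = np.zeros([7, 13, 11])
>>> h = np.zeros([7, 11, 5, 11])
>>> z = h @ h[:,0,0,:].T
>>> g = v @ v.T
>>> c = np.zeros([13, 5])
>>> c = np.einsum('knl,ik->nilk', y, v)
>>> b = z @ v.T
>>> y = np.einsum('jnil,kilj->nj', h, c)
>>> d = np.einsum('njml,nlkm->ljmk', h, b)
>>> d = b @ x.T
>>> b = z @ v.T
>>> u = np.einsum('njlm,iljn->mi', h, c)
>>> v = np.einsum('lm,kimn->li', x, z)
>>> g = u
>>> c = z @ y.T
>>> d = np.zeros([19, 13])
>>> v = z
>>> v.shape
(7, 11, 5, 7)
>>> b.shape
(7, 11, 5, 5)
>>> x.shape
(13, 5)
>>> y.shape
(11, 7)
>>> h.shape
(7, 11, 5, 11)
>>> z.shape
(7, 11, 5, 7)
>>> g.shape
(11, 13)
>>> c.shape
(7, 11, 5, 11)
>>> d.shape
(19, 13)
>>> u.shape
(11, 13)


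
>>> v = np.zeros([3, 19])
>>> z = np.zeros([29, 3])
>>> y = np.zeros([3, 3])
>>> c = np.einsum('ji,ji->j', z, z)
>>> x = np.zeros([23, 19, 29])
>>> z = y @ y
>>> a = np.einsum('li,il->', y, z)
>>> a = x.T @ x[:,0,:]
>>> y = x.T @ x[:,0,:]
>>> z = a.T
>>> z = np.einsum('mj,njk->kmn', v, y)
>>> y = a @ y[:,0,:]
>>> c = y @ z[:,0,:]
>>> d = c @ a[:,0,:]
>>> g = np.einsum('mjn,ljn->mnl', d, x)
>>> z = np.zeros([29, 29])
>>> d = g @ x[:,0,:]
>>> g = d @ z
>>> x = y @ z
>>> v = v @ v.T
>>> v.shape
(3, 3)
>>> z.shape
(29, 29)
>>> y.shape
(29, 19, 29)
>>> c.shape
(29, 19, 29)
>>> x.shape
(29, 19, 29)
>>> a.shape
(29, 19, 29)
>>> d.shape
(29, 29, 29)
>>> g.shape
(29, 29, 29)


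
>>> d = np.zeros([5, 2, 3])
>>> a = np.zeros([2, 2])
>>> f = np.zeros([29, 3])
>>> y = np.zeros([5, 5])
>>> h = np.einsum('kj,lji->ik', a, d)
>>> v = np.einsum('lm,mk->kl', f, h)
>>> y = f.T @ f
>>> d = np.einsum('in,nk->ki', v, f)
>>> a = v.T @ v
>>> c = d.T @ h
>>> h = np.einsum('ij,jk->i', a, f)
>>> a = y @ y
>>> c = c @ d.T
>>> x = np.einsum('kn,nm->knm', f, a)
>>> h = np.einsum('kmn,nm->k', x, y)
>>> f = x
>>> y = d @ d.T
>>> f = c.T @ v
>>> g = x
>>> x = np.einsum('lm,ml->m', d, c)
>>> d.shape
(3, 2)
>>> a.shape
(3, 3)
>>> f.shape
(3, 29)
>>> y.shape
(3, 3)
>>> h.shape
(29,)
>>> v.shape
(2, 29)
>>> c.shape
(2, 3)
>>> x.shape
(2,)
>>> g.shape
(29, 3, 3)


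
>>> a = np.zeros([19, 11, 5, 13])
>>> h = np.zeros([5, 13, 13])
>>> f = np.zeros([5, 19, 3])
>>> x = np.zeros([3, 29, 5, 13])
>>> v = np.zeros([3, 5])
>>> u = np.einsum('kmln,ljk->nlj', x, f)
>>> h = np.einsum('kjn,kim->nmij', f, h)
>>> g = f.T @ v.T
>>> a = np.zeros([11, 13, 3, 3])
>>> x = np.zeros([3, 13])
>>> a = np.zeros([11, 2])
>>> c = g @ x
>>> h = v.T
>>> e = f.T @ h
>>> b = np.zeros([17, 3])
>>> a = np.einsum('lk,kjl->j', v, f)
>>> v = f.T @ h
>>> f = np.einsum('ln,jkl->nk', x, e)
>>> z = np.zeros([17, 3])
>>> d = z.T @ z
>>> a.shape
(19,)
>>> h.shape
(5, 3)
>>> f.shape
(13, 19)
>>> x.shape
(3, 13)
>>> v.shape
(3, 19, 3)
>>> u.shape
(13, 5, 19)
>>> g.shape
(3, 19, 3)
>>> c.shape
(3, 19, 13)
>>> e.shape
(3, 19, 3)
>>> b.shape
(17, 3)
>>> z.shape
(17, 3)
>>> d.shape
(3, 3)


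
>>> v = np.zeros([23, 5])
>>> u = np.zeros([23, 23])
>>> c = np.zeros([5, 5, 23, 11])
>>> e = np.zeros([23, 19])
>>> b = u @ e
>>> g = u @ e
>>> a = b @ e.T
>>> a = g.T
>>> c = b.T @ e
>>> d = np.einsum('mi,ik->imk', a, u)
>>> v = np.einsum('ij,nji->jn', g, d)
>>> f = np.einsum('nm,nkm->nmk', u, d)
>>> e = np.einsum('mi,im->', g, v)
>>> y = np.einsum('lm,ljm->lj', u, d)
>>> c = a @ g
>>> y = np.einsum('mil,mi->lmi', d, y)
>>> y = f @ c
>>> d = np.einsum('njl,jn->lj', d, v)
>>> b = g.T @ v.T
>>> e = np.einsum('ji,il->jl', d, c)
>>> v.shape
(19, 23)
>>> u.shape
(23, 23)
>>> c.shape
(19, 19)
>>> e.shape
(23, 19)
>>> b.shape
(19, 19)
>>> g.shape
(23, 19)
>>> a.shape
(19, 23)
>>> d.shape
(23, 19)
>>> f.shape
(23, 23, 19)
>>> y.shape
(23, 23, 19)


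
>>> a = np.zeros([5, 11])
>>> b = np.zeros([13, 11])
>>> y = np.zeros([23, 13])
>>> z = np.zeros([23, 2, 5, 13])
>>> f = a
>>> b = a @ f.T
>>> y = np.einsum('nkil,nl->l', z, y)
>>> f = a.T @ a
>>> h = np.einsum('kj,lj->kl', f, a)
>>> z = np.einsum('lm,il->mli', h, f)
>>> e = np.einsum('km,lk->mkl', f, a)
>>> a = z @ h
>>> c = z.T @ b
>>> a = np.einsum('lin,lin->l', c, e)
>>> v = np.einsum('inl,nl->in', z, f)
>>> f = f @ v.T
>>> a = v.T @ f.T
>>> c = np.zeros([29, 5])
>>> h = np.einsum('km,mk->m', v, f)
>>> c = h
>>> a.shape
(11, 11)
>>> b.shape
(5, 5)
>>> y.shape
(13,)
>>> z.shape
(5, 11, 11)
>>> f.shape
(11, 5)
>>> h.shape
(11,)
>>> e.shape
(11, 11, 5)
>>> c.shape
(11,)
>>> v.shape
(5, 11)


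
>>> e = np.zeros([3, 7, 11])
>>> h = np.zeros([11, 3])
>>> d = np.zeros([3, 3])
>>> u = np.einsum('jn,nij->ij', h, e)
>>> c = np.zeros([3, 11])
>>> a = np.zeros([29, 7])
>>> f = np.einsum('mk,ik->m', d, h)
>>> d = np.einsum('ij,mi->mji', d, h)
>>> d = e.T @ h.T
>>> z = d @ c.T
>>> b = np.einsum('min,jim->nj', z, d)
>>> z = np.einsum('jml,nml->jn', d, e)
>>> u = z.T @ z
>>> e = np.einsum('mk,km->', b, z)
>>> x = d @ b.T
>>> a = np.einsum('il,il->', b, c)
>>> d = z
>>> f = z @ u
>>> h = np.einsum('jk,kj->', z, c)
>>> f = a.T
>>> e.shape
()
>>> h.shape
()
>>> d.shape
(11, 3)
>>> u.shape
(3, 3)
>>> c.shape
(3, 11)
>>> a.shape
()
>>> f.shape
()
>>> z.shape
(11, 3)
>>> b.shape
(3, 11)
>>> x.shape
(11, 7, 3)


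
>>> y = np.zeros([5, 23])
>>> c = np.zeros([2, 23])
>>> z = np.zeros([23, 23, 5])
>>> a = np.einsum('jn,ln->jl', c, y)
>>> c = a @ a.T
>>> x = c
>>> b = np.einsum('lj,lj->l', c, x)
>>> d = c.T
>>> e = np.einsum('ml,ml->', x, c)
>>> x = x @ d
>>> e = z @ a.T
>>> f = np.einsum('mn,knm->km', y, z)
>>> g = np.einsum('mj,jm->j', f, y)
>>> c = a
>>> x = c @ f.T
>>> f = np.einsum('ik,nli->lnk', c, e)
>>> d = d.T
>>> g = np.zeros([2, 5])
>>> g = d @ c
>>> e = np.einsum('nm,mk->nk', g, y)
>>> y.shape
(5, 23)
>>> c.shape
(2, 5)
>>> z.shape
(23, 23, 5)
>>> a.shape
(2, 5)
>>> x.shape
(2, 23)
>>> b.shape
(2,)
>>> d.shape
(2, 2)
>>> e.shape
(2, 23)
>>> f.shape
(23, 23, 5)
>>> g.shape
(2, 5)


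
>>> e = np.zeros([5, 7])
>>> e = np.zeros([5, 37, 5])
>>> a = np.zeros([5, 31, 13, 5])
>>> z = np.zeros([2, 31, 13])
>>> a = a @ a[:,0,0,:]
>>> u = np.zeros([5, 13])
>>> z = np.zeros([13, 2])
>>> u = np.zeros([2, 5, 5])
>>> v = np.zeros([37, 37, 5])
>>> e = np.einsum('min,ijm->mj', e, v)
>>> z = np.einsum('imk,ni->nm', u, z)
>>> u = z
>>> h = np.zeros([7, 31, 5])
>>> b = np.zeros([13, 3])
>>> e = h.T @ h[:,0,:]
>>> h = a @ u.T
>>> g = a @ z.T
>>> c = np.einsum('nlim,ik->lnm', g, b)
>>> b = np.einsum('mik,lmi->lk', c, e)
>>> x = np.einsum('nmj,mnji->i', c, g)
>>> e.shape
(5, 31, 5)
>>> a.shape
(5, 31, 13, 5)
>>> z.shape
(13, 5)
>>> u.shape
(13, 5)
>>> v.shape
(37, 37, 5)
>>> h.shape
(5, 31, 13, 13)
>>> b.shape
(5, 13)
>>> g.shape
(5, 31, 13, 13)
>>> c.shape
(31, 5, 13)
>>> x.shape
(13,)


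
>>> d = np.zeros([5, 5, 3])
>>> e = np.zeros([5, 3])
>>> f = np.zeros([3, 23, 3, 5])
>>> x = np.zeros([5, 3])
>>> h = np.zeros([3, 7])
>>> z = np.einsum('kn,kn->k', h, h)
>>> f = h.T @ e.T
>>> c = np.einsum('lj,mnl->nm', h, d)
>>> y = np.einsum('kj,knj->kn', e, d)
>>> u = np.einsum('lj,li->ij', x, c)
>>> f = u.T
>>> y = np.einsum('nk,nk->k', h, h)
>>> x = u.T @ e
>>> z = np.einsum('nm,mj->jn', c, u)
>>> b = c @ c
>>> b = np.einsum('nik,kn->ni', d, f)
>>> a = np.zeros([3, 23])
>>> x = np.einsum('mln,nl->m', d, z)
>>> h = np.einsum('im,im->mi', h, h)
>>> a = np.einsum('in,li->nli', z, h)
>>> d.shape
(5, 5, 3)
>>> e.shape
(5, 3)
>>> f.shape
(3, 5)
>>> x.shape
(5,)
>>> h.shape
(7, 3)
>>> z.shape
(3, 5)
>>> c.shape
(5, 5)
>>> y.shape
(7,)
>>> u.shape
(5, 3)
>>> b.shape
(5, 5)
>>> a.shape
(5, 7, 3)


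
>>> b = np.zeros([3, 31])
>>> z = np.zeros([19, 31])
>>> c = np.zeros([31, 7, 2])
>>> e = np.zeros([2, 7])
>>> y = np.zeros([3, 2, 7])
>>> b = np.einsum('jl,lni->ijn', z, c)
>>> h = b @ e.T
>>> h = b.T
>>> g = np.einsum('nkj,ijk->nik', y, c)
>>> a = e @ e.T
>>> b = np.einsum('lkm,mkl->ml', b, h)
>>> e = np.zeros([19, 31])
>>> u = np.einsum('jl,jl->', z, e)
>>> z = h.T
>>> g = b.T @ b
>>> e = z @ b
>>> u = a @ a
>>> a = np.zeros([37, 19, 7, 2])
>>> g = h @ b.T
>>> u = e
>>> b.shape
(7, 2)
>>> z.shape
(2, 19, 7)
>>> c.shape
(31, 7, 2)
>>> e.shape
(2, 19, 2)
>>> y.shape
(3, 2, 7)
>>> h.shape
(7, 19, 2)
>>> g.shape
(7, 19, 7)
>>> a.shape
(37, 19, 7, 2)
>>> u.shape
(2, 19, 2)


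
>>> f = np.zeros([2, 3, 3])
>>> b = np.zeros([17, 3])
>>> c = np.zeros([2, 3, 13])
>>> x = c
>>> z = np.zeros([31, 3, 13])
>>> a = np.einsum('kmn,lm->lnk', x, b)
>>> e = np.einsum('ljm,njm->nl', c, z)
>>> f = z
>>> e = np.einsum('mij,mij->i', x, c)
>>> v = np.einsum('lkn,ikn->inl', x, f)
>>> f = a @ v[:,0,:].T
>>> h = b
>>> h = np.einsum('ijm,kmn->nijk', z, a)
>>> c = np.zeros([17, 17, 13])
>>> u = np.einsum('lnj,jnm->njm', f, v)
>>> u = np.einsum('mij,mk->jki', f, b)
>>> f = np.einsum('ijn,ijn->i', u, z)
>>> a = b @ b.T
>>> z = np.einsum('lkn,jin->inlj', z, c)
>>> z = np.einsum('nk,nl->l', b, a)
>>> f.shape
(31,)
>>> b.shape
(17, 3)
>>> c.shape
(17, 17, 13)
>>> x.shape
(2, 3, 13)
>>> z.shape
(17,)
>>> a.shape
(17, 17)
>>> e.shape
(3,)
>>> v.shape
(31, 13, 2)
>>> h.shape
(2, 31, 3, 17)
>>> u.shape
(31, 3, 13)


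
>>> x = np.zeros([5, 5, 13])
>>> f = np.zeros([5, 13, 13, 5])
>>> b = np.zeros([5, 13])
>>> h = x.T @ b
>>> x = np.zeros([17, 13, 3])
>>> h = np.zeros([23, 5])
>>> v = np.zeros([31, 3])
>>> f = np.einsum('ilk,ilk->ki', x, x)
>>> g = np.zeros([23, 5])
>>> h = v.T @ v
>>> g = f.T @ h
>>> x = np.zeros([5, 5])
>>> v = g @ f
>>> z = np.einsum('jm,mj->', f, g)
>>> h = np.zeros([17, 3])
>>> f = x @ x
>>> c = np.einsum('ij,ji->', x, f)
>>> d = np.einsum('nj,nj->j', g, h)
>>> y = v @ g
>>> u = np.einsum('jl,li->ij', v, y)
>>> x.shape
(5, 5)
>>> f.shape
(5, 5)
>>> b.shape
(5, 13)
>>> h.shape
(17, 3)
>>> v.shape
(17, 17)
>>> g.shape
(17, 3)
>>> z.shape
()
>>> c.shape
()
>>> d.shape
(3,)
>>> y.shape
(17, 3)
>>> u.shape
(3, 17)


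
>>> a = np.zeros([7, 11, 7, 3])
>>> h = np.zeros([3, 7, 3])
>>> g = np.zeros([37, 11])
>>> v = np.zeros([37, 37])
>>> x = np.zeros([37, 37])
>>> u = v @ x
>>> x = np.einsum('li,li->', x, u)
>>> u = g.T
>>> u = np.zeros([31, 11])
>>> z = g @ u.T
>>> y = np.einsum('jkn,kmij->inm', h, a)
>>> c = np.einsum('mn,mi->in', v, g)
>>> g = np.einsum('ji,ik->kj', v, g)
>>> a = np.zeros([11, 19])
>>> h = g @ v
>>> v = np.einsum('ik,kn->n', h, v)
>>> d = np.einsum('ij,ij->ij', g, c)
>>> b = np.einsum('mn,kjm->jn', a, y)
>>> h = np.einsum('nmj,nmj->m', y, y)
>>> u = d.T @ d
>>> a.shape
(11, 19)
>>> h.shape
(3,)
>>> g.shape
(11, 37)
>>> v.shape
(37,)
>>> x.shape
()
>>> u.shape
(37, 37)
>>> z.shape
(37, 31)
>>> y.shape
(7, 3, 11)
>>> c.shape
(11, 37)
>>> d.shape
(11, 37)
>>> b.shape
(3, 19)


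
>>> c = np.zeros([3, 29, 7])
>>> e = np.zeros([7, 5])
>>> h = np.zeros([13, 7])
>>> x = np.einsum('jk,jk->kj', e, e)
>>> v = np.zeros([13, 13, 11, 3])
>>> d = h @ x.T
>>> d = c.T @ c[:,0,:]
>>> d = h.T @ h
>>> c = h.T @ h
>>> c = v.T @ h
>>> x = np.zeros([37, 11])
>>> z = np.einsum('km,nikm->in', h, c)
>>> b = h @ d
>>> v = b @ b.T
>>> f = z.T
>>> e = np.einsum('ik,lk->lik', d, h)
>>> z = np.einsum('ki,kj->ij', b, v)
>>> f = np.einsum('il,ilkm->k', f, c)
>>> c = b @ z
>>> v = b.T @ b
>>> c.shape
(13, 13)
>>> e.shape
(13, 7, 7)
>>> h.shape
(13, 7)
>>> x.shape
(37, 11)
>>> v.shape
(7, 7)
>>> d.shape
(7, 7)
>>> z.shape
(7, 13)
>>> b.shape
(13, 7)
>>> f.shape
(13,)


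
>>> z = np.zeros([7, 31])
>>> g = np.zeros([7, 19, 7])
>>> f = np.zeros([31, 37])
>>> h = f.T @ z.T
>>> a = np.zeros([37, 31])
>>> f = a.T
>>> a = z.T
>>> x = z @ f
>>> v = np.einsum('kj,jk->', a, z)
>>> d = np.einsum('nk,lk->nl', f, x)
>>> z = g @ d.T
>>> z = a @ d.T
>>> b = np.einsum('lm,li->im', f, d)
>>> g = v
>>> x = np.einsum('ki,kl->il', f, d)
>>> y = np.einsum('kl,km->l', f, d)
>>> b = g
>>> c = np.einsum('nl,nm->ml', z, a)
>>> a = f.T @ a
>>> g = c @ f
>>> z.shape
(31, 31)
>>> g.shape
(7, 37)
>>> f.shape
(31, 37)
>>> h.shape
(37, 7)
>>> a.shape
(37, 7)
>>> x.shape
(37, 7)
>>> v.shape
()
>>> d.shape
(31, 7)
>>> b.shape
()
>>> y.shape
(37,)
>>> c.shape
(7, 31)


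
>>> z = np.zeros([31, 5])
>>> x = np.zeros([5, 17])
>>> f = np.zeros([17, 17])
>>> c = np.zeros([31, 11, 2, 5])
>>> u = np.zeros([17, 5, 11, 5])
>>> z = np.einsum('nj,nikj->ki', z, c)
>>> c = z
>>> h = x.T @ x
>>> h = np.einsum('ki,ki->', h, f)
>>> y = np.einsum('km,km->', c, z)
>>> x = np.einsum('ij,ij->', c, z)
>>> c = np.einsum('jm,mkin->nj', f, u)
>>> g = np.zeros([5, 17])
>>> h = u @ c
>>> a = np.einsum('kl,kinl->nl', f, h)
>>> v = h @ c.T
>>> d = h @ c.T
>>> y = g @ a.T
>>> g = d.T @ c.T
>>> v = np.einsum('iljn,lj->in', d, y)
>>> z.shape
(2, 11)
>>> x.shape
()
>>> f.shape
(17, 17)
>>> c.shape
(5, 17)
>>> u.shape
(17, 5, 11, 5)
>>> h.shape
(17, 5, 11, 17)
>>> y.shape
(5, 11)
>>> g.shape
(5, 11, 5, 5)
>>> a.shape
(11, 17)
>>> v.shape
(17, 5)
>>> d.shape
(17, 5, 11, 5)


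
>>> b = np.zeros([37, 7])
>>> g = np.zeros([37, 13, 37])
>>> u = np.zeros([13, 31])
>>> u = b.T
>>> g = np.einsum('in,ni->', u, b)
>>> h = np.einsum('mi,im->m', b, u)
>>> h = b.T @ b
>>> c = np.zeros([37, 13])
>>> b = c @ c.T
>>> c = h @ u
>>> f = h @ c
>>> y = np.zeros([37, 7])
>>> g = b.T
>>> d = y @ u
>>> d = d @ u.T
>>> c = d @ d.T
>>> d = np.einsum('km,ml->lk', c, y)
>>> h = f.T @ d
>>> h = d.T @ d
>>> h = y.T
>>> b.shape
(37, 37)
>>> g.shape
(37, 37)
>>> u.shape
(7, 37)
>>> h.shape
(7, 37)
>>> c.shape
(37, 37)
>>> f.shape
(7, 37)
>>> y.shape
(37, 7)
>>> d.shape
(7, 37)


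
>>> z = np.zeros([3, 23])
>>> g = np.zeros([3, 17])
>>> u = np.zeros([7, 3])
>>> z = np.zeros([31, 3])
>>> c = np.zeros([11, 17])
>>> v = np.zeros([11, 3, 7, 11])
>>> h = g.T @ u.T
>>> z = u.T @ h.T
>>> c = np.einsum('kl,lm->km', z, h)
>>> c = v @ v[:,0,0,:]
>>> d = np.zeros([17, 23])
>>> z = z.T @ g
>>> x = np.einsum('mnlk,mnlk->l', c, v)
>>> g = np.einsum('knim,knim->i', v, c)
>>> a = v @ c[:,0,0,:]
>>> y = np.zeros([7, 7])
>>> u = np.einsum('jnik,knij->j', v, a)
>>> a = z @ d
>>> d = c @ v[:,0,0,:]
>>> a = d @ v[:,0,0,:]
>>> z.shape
(17, 17)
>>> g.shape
(7,)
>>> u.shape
(11,)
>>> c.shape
(11, 3, 7, 11)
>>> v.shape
(11, 3, 7, 11)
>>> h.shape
(17, 7)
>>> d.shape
(11, 3, 7, 11)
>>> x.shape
(7,)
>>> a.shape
(11, 3, 7, 11)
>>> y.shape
(7, 7)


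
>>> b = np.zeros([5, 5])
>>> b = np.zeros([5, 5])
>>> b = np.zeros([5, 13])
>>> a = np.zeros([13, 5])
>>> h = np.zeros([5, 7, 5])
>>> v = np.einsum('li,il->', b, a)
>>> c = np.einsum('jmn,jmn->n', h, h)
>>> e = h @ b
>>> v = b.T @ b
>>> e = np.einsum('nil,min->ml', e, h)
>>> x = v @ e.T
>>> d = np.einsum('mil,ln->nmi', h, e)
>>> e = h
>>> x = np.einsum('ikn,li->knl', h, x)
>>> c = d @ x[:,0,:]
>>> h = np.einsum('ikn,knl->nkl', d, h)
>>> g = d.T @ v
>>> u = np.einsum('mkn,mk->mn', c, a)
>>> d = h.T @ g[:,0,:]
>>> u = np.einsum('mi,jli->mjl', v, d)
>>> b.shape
(5, 13)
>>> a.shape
(13, 5)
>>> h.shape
(7, 5, 5)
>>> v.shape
(13, 13)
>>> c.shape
(13, 5, 13)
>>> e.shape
(5, 7, 5)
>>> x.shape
(7, 5, 13)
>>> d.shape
(5, 5, 13)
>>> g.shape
(7, 5, 13)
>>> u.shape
(13, 5, 5)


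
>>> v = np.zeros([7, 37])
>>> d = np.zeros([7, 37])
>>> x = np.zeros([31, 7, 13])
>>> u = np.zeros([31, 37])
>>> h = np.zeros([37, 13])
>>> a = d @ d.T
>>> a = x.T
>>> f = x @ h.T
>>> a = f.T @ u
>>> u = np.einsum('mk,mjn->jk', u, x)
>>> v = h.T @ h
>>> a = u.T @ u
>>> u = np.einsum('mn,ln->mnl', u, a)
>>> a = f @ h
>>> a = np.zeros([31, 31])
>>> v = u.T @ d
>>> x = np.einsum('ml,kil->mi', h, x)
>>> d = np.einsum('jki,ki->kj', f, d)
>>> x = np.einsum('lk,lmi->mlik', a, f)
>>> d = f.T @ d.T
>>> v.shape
(37, 37, 37)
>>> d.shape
(37, 7, 7)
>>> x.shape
(7, 31, 37, 31)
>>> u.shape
(7, 37, 37)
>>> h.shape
(37, 13)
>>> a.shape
(31, 31)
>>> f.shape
(31, 7, 37)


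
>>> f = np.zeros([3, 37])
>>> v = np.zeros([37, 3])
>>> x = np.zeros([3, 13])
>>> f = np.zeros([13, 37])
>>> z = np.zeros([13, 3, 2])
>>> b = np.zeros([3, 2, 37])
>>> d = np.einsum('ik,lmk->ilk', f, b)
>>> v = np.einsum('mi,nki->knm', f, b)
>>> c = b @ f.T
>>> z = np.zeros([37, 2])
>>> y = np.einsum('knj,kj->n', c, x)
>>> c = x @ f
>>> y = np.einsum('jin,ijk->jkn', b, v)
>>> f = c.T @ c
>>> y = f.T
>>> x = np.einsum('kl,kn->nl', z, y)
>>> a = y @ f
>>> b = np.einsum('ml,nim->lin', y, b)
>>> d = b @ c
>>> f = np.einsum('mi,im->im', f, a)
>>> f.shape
(37, 37)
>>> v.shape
(2, 3, 13)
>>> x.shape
(37, 2)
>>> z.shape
(37, 2)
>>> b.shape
(37, 2, 3)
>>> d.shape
(37, 2, 37)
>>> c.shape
(3, 37)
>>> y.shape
(37, 37)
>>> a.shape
(37, 37)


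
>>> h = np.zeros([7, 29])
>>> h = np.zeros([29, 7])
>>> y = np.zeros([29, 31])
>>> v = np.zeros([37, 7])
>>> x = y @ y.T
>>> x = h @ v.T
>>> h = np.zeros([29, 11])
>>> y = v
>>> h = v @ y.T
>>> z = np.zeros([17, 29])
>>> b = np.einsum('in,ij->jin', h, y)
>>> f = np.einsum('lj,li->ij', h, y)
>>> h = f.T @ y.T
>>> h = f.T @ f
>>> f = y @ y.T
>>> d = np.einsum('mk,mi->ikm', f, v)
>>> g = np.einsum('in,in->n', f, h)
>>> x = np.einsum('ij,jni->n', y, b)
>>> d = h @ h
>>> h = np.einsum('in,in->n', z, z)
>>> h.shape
(29,)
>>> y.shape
(37, 7)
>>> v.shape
(37, 7)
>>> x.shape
(37,)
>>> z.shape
(17, 29)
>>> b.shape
(7, 37, 37)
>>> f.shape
(37, 37)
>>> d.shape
(37, 37)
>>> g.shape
(37,)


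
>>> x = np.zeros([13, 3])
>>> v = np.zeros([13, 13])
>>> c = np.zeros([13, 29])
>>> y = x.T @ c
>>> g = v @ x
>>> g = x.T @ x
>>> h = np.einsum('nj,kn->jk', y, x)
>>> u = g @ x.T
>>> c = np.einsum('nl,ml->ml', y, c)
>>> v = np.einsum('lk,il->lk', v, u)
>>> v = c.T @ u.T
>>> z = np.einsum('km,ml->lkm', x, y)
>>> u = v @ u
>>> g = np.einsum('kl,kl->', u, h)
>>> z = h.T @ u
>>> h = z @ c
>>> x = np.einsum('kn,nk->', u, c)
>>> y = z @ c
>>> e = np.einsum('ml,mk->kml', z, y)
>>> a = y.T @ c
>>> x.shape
()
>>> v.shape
(29, 3)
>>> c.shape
(13, 29)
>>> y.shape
(13, 29)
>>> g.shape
()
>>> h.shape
(13, 29)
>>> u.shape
(29, 13)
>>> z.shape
(13, 13)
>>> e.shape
(29, 13, 13)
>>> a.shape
(29, 29)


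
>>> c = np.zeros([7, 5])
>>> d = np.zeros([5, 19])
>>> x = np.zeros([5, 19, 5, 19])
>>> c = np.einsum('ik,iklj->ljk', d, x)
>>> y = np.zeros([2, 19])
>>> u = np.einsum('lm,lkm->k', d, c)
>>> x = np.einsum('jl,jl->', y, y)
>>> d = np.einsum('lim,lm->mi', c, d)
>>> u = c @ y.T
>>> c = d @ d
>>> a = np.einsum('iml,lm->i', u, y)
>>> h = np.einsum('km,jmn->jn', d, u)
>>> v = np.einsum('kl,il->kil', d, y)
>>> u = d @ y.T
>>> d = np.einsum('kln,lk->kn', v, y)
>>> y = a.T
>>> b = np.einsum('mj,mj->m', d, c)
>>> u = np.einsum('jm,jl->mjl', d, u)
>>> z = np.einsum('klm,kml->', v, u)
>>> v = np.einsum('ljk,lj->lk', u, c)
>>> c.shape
(19, 19)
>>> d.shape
(19, 19)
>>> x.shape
()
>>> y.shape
(5,)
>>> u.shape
(19, 19, 2)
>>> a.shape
(5,)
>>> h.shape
(5, 2)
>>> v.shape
(19, 2)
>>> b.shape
(19,)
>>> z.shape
()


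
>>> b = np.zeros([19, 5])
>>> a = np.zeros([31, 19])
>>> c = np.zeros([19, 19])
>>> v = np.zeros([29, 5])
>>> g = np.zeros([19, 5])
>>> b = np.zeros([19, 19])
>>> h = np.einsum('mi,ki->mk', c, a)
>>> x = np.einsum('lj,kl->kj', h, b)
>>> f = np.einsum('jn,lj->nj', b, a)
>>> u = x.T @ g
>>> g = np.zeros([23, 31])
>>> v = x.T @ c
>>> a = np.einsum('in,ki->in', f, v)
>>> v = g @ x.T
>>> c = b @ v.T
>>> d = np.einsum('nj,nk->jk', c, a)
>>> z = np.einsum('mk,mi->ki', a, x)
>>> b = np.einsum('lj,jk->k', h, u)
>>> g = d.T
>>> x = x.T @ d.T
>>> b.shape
(5,)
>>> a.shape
(19, 19)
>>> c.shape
(19, 23)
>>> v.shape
(23, 19)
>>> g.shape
(19, 23)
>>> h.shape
(19, 31)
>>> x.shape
(31, 23)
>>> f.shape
(19, 19)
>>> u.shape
(31, 5)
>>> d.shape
(23, 19)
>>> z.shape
(19, 31)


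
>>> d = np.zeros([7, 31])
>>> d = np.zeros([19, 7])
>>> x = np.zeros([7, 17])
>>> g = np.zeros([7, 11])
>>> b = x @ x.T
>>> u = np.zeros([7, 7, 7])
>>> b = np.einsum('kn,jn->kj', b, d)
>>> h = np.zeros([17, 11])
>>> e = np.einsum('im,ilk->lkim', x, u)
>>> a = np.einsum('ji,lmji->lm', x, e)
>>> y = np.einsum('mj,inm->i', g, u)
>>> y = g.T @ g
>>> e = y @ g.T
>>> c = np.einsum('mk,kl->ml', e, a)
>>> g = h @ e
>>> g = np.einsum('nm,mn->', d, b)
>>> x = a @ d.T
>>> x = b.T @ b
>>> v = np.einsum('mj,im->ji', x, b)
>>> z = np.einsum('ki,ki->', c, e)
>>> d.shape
(19, 7)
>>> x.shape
(19, 19)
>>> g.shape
()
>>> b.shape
(7, 19)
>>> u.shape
(7, 7, 7)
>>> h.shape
(17, 11)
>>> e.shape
(11, 7)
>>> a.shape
(7, 7)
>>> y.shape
(11, 11)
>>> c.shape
(11, 7)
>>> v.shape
(19, 7)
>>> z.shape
()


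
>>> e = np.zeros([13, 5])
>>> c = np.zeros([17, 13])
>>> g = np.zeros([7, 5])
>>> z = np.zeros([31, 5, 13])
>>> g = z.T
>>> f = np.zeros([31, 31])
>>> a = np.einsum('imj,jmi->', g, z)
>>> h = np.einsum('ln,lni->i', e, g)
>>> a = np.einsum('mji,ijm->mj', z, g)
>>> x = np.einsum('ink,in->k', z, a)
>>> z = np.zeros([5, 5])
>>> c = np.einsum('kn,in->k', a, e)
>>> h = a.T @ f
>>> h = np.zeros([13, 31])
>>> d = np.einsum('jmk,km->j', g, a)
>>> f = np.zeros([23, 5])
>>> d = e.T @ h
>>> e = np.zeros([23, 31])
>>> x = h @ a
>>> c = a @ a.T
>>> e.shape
(23, 31)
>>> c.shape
(31, 31)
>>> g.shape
(13, 5, 31)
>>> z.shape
(5, 5)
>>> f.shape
(23, 5)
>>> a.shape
(31, 5)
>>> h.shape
(13, 31)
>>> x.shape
(13, 5)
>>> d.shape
(5, 31)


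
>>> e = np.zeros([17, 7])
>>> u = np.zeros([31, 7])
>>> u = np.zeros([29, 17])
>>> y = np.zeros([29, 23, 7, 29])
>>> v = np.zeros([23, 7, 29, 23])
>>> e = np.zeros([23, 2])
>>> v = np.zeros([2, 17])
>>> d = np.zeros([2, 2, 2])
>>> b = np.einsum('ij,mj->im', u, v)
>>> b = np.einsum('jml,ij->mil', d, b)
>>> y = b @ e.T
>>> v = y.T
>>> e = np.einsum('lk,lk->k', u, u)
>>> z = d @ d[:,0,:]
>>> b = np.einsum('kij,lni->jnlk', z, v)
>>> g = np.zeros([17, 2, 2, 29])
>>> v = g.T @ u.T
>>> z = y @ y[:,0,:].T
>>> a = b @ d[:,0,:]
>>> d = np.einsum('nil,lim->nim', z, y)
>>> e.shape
(17,)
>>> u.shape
(29, 17)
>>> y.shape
(2, 29, 23)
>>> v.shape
(29, 2, 2, 29)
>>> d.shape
(2, 29, 23)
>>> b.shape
(2, 29, 23, 2)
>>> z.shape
(2, 29, 2)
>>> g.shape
(17, 2, 2, 29)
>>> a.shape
(2, 29, 23, 2)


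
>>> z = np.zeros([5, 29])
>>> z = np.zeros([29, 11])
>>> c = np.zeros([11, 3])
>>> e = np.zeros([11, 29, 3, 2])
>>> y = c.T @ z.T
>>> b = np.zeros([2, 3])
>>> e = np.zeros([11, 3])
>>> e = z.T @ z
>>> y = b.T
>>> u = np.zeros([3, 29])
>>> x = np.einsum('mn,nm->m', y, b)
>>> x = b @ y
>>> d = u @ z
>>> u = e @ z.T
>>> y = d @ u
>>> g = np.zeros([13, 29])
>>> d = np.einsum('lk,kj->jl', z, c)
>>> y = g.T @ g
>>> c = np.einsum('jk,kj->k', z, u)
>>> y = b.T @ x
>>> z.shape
(29, 11)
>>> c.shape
(11,)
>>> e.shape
(11, 11)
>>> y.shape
(3, 2)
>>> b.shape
(2, 3)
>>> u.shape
(11, 29)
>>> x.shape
(2, 2)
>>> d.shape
(3, 29)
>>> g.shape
(13, 29)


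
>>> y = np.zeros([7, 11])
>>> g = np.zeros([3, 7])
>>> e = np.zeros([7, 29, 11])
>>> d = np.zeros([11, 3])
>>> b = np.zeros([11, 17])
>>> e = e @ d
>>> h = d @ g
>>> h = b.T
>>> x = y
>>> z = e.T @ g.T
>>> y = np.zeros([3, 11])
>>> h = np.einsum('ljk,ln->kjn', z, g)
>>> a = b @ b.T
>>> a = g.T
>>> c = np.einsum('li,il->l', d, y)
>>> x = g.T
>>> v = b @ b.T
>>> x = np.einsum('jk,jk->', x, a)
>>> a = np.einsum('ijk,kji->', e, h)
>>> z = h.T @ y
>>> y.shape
(3, 11)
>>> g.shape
(3, 7)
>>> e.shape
(7, 29, 3)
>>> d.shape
(11, 3)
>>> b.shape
(11, 17)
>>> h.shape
(3, 29, 7)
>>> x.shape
()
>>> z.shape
(7, 29, 11)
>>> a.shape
()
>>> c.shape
(11,)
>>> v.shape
(11, 11)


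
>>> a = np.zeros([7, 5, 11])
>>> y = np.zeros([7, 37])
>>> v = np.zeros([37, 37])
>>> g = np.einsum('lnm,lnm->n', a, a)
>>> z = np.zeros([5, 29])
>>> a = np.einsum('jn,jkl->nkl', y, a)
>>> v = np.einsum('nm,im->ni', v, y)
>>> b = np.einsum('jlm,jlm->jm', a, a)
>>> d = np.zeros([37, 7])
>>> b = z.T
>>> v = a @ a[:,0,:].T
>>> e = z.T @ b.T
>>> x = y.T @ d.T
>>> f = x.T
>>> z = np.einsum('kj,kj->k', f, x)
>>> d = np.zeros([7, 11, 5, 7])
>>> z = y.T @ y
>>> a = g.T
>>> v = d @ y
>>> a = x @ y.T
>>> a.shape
(37, 7)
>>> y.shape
(7, 37)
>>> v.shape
(7, 11, 5, 37)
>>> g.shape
(5,)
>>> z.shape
(37, 37)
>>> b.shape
(29, 5)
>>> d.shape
(7, 11, 5, 7)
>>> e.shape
(29, 29)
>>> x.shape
(37, 37)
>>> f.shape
(37, 37)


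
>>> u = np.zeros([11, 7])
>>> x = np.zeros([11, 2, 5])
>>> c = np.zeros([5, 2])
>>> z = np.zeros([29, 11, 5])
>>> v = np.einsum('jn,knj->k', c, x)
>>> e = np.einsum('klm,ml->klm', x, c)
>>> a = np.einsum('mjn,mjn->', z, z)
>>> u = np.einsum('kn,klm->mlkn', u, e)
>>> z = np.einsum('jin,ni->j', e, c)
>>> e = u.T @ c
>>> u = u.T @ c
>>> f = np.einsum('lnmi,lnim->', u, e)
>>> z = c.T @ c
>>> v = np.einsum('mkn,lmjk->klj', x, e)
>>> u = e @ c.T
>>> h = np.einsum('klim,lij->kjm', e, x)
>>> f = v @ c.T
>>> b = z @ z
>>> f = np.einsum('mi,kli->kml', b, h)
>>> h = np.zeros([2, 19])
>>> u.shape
(7, 11, 2, 5)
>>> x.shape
(11, 2, 5)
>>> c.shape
(5, 2)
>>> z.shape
(2, 2)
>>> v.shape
(2, 7, 2)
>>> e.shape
(7, 11, 2, 2)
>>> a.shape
()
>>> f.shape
(7, 2, 5)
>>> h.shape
(2, 19)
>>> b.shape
(2, 2)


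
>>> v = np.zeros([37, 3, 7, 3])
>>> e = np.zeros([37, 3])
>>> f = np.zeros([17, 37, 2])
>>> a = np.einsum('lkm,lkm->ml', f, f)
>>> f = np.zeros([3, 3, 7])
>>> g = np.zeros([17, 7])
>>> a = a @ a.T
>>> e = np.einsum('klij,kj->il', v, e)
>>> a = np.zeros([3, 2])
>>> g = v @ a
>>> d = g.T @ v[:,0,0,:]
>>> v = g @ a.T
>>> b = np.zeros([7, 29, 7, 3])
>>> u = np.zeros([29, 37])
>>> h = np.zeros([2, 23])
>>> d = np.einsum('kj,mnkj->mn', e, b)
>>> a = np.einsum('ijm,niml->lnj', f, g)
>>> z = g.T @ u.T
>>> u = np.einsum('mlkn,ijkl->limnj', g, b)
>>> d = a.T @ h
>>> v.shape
(37, 3, 7, 3)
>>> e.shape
(7, 3)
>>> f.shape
(3, 3, 7)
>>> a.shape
(2, 37, 3)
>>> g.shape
(37, 3, 7, 2)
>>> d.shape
(3, 37, 23)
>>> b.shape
(7, 29, 7, 3)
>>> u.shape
(3, 7, 37, 2, 29)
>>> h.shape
(2, 23)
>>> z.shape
(2, 7, 3, 29)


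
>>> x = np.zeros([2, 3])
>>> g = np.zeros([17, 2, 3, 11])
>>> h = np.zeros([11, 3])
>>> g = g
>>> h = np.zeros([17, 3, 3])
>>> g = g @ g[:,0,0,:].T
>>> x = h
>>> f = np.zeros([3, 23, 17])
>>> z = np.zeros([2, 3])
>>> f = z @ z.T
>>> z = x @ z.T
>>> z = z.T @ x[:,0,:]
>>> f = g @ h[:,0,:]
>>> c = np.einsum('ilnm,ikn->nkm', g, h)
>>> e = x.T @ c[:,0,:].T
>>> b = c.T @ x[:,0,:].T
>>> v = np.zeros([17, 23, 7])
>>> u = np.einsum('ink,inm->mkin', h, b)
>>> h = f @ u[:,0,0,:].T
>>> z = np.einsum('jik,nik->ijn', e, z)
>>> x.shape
(17, 3, 3)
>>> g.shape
(17, 2, 3, 17)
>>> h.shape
(17, 2, 3, 17)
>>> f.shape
(17, 2, 3, 3)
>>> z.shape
(3, 3, 2)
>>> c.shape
(3, 3, 17)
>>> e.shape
(3, 3, 3)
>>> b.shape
(17, 3, 17)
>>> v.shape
(17, 23, 7)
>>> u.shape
(17, 3, 17, 3)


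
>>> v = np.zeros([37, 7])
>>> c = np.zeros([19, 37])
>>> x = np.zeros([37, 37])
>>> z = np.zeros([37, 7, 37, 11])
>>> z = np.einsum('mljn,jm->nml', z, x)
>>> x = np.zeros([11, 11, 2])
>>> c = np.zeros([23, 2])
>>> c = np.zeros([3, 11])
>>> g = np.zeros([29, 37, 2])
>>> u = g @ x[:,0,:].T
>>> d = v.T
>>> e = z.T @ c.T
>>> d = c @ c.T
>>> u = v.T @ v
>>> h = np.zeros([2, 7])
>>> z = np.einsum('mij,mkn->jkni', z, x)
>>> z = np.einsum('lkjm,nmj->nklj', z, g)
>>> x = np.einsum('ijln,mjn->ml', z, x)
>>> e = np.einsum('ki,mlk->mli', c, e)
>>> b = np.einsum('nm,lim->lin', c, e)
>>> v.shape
(37, 7)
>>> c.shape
(3, 11)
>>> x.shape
(11, 7)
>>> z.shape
(29, 11, 7, 2)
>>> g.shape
(29, 37, 2)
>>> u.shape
(7, 7)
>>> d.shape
(3, 3)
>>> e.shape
(7, 37, 11)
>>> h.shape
(2, 7)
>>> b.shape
(7, 37, 3)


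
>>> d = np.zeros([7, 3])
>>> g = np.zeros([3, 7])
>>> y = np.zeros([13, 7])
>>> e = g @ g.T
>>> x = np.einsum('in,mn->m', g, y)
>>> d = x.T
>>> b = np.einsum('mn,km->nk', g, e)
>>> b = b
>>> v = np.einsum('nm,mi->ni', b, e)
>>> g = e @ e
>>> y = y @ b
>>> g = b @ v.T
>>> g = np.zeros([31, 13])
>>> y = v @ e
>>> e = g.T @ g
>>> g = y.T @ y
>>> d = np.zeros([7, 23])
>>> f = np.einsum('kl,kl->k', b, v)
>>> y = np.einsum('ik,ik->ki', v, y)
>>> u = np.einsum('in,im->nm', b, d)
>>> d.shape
(7, 23)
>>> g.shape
(3, 3)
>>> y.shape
(3, 7)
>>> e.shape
(13, 13)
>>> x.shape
(13,)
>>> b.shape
(7, 3)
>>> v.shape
(7, 3)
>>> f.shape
(7,)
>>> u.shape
(3, 23)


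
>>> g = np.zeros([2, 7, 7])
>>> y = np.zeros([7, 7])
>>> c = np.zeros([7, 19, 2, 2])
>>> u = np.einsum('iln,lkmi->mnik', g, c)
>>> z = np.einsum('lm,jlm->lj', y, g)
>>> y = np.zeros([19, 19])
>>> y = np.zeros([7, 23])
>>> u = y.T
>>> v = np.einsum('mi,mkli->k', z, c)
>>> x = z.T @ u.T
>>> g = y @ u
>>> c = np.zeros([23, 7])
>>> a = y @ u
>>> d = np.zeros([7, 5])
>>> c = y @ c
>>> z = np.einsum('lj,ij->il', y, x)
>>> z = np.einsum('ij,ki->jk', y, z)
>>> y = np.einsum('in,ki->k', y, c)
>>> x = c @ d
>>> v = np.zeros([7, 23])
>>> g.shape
(7, 7)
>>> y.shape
(7,)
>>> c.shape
(7, 7)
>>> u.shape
(23, 7)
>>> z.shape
(23, 2)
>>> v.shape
(7, 23)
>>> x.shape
(7, 5)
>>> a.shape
(7, 7)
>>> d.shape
(7, 5)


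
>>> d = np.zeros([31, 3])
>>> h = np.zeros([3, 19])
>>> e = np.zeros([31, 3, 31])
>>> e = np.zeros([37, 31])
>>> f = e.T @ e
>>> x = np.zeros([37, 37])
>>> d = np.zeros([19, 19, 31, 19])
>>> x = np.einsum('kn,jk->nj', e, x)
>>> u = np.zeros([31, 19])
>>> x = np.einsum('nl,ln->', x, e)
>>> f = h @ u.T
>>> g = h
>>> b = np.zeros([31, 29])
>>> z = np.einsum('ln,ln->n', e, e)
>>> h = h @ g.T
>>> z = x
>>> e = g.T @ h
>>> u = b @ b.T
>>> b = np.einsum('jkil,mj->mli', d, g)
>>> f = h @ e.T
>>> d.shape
(19, 19, 31, 19)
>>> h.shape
(3, 3)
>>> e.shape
(19, 3)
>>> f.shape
(3, 19)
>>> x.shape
()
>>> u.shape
(31, 31)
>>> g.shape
(3, 19)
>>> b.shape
(3, 19, 31)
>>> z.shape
()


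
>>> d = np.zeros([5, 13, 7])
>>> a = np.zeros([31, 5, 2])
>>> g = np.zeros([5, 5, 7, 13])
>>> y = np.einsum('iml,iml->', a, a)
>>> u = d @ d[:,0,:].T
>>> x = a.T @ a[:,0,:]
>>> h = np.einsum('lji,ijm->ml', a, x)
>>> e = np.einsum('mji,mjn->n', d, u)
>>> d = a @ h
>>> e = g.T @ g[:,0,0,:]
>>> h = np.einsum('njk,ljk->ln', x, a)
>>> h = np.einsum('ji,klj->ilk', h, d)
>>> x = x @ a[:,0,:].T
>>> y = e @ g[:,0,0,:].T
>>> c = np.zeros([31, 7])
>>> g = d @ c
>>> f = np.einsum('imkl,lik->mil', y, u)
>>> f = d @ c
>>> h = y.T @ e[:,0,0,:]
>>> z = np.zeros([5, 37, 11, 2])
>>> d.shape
(31, 5, 31)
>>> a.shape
(31, 5, 2)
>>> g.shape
(31, 5, 7)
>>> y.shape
(13, 7, 5, 5)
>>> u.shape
(5, 13, 5)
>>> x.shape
(2, 5, 31)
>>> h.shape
(5, 5, 7, 13)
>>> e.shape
(13, 7, 5, 13)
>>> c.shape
(31, 7)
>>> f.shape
(31, 5, 7)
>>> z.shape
(5, 37, 11, 2)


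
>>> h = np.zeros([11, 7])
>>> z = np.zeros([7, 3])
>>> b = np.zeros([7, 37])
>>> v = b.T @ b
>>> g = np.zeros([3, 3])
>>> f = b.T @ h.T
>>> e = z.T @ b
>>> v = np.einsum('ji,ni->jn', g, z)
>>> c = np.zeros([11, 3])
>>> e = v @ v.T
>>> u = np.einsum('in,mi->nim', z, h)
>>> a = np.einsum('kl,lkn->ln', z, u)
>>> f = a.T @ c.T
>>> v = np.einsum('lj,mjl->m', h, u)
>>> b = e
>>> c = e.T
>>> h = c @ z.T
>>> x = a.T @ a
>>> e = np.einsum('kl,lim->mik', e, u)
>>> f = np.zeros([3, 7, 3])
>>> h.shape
(3, 7)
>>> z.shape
(7, 3)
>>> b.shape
(3, 3)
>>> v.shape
(3,)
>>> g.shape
(3, 3)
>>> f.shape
(3, 7, 3)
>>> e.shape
(11, 7, 3)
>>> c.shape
(3, 3)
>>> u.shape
(3, 7, 11)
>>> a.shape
(3, 11)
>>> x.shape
(11, 11)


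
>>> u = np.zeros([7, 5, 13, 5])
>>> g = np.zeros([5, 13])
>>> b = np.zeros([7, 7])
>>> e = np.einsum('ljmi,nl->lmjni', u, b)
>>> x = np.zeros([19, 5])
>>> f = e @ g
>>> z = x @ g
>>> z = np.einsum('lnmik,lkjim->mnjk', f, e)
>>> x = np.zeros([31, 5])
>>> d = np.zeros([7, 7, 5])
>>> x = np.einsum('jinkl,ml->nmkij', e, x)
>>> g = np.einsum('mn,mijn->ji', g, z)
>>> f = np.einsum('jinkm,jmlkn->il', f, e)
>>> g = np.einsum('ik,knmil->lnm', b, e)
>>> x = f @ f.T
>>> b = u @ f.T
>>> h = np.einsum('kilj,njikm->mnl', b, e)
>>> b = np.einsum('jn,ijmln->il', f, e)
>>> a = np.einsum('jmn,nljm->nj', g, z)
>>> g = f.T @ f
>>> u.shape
(7, 5, 13, 5)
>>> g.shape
(5, 5)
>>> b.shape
(7, 7)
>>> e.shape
(7, 13, 5, 7, 5)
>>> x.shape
(13, 13)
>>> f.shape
(13, 5)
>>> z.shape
(5, 13, 5, 13)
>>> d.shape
(7, 7, 5)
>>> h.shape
(5, 7, 13)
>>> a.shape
(5, 5)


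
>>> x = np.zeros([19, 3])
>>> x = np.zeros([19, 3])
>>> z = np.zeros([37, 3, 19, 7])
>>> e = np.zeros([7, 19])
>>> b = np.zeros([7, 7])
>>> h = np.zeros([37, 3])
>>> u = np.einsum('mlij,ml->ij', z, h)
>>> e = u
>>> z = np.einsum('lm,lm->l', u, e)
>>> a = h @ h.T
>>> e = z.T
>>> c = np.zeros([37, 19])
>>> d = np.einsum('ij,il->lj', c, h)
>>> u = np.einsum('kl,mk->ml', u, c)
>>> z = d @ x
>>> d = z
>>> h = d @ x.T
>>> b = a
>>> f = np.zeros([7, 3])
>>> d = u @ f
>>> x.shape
(19, 3)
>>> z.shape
(3, 3)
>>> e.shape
(19,)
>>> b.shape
(37, 37)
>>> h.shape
(3, 19)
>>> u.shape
(37, 7)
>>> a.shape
(37, 37)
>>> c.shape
(37, 19)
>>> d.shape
(37, 3)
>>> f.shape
(7, 3)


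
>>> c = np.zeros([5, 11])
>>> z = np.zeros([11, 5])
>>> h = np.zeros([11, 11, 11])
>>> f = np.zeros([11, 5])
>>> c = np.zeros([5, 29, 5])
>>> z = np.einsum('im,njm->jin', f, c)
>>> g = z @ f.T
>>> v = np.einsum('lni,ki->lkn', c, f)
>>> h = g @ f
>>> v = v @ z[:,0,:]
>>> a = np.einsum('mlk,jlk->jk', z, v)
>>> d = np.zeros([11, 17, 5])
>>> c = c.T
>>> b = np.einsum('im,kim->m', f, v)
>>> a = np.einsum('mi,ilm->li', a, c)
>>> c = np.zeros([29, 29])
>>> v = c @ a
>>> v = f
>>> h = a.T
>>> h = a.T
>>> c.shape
(29, 29)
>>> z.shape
(29, 11, 5)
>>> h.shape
(5, 29)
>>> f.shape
(11, 5)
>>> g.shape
(29, 11, 11)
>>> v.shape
(11, 5)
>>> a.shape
(29, 5)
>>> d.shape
(11, 17, 5)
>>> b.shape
(5,)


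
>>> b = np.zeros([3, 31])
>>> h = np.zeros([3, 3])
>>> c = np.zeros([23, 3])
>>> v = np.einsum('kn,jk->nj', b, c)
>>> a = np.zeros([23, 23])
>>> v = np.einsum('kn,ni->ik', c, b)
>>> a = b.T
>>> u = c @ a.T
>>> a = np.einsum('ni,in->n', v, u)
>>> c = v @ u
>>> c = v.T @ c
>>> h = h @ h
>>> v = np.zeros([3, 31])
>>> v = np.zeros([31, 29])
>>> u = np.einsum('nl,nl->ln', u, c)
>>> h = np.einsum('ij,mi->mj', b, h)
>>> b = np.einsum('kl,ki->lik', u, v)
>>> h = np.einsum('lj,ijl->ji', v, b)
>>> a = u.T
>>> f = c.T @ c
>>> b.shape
(23, 29, 31)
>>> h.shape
(29, 23)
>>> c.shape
(23, 31)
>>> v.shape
(31, 29)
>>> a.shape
(23, 31)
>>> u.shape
(31, 23)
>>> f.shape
(31, 31)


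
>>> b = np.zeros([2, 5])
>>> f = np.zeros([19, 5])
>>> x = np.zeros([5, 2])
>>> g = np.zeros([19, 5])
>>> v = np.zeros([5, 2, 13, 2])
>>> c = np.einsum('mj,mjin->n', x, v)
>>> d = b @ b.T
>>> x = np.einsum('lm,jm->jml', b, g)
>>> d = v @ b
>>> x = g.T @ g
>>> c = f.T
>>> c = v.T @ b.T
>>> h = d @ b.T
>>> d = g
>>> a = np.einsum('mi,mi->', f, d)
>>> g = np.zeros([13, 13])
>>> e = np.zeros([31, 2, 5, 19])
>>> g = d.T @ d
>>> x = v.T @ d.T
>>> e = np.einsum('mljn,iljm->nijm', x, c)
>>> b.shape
(2, 5)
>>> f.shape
(19, 5)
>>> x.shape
(2, 13, 2, 19)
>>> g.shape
(5, 5)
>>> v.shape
(5, 2, 13, 2)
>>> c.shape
(2, 13, 2, 2)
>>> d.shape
(19, 5)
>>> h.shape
(5, 2, 13, 2)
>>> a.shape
()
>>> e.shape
(19, 2, 2, 2)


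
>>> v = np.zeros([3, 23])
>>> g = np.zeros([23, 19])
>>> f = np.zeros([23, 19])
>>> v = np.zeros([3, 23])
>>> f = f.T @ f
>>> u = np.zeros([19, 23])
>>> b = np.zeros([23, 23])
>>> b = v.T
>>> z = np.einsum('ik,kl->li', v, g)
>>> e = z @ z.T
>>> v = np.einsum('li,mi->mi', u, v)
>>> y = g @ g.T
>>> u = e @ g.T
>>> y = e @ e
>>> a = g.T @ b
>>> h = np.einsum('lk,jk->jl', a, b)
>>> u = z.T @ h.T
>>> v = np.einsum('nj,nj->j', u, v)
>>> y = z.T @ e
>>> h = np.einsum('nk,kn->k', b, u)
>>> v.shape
(23,)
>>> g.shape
(23, 19)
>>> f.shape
(19, 19)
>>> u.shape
(3, 23)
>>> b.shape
(23, 3)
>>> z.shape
(19, 3)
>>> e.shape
(19, 19)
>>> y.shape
(3, 19)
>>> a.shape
(19, 3)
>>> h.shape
(3,)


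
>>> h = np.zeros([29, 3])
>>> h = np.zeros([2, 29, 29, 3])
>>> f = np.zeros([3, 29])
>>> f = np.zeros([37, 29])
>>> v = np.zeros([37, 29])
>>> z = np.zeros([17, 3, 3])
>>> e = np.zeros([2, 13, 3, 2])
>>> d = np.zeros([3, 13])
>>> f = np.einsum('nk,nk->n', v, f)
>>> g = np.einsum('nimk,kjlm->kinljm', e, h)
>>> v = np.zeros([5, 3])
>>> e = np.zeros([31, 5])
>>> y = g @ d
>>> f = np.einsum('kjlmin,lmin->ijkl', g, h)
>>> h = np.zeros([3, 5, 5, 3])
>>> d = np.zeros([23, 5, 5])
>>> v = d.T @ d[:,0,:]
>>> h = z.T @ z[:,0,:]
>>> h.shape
(3, 3, 3)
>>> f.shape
(29, 13, 2, 2)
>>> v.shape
(5, 5, 5)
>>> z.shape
(17, 3, 3)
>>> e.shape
(31, 5)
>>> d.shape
(23, 5, 5)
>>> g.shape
(2, 13, 2, 29, 29, 3)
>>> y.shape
(2, 13, 2, 29, 29, 13)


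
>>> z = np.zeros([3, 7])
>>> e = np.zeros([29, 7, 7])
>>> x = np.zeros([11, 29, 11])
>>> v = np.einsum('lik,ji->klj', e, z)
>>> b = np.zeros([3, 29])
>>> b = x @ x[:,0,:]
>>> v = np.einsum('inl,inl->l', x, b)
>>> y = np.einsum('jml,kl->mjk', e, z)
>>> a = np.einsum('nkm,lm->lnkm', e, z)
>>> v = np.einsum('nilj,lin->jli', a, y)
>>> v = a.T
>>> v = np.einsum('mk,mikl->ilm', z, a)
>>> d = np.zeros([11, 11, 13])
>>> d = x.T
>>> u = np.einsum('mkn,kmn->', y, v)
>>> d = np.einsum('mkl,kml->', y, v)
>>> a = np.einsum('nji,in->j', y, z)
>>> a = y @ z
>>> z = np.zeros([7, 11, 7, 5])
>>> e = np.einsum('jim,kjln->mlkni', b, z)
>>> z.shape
(7, 11, 7, 5)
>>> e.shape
(11, 7, 7, 5, 29)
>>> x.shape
(11, 29, 11)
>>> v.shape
(29, 7, 3)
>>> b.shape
(11, 29, 11)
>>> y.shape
(7, 29, 3)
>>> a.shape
(7, 29, 7)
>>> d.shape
()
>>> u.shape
()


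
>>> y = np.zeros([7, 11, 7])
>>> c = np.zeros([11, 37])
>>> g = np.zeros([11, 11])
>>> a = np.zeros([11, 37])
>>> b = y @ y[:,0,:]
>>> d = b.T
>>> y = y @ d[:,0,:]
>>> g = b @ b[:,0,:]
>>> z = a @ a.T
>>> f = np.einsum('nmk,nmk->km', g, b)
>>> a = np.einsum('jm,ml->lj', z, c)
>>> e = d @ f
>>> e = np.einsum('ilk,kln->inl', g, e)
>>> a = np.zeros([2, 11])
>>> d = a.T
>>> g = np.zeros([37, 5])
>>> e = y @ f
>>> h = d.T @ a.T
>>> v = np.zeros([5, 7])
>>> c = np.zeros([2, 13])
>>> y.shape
(7, 11, 7)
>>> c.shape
(2, 13)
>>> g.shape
(37, 5)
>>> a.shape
(2, 11)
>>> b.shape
(7, 11, 7)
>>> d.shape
(11, 2)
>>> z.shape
(11, 11)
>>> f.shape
(7, 11)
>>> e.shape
(7, 11, 11)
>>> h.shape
(2, 2)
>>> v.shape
(5, 7)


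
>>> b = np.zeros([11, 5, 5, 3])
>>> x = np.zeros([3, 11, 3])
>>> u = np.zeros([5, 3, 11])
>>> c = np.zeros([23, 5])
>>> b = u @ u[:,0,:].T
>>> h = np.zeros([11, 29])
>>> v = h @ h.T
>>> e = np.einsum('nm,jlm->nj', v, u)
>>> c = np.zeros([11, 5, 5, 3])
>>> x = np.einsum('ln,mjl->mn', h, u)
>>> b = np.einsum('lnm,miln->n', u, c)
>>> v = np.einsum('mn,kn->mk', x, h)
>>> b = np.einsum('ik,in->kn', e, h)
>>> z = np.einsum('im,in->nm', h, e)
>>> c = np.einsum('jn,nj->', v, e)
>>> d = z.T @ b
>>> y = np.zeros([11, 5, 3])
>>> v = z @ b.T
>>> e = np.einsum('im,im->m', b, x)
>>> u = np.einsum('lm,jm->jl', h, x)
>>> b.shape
(5, 29)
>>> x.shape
(5, 29)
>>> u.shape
(5, 11)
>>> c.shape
()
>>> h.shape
(11, 29)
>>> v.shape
(5, 5)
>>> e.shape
(29,)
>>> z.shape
(5, 29)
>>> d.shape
(29, 29)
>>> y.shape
(11, 5, 3)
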